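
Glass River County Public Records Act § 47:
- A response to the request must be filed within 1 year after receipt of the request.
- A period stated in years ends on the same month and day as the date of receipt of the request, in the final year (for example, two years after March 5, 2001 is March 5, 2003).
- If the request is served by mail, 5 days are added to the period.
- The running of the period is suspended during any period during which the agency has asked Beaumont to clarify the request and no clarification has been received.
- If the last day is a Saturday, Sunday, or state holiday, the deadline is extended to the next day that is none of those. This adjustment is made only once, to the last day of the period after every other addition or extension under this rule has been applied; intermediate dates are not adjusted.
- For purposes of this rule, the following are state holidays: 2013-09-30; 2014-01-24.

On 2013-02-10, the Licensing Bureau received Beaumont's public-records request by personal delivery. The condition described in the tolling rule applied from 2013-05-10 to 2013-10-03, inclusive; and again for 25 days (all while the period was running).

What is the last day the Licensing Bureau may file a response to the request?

August 1, 2014

1 year after 2013-02-10 is February 10, 2014.
Service was not by mail, so no mail extension applies.
From May 10, 2013 through October 3, 2013 inclusive is 147 days; tolling adds 147 days: February 10, 2014 + 147 days = July 7, 2014.
Tolling adds 25 days: July 7, 2014 + 25 days = August 1, 2014.
August 1, 2014 is a Friday and not a state holiday, so no extension applies.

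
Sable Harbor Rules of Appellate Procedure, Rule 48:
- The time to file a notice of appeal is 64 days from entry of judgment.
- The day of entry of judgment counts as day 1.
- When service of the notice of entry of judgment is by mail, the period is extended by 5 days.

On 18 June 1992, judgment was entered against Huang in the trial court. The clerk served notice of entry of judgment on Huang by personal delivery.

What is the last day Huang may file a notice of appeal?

Counting 18 June 1992 as day 1, day 64 is August 20, 1992.
Service was not by mail, so no mail extension applies.

August 20, 1992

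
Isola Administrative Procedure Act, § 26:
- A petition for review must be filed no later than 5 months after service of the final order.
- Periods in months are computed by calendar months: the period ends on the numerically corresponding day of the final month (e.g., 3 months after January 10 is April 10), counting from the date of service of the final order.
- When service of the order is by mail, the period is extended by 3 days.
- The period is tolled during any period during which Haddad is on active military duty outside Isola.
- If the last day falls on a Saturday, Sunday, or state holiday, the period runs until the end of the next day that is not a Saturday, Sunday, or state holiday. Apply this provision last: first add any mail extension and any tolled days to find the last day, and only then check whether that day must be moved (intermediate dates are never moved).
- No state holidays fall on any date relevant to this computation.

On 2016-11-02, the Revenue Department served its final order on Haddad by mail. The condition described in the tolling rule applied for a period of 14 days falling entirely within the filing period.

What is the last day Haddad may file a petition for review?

5 months after 2016-11-02 is April 2, 2017.
Service was by mail, adding 3 days: April 2, 2017 + 3 days = April 5, 2017.
Tolling adds 14 days: April 5, 2017 + 14 days = April 19, 2017.
April 19, 2017 is a Wednesday and not a state holiday, so no extension applies.

April 19, 2017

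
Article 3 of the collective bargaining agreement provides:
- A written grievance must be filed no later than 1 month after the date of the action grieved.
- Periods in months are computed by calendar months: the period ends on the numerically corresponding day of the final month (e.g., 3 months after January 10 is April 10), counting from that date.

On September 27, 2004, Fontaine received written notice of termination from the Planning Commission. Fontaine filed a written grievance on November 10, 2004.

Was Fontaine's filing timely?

1 month after September 27, 2004 is October 27, 2004.
The deadline is October 27, 2004; the filing on November 10, 2004 is after that date.

No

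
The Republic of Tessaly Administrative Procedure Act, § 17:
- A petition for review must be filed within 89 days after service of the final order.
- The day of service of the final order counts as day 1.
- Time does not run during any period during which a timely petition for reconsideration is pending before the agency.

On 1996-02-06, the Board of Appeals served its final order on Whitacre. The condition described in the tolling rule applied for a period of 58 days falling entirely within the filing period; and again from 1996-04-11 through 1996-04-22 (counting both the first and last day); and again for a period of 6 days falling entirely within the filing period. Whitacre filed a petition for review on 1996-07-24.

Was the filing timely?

No

Counting 1996-02-06 as day 1, day 89 is May 4, 1996.
Tolling adds 58 days: May 4, 1996 + 58 days = July 1, 1996.
From April 11, 1996 through April 22, 1996 inclusive is 12 days; tolling adds 12 days: July 1, 1996 + 12 days = July 13, 1996.
Tolling adds 6 days: July 13, 1996 + 6 days = July 19, 1996.
The deadline is July 19, 1996; the filing on July 24, 1996 is after that date.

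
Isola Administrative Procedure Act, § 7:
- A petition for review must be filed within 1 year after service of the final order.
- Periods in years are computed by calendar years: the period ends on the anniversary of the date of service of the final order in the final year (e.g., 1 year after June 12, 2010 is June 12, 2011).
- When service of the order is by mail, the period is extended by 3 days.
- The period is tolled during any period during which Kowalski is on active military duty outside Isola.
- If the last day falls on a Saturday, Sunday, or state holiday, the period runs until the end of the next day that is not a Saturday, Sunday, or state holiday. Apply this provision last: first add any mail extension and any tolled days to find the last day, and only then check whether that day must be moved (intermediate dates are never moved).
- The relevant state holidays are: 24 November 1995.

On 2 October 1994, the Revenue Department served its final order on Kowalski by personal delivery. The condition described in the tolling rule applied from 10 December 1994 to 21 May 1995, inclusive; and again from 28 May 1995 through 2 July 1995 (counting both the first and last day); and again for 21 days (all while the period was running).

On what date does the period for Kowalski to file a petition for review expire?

May 9, 1996

1 year after 2 October 1994 is October 2, 1995.
Service was not by mail, so no mail extension applies.
From December 10, 1994 through May 21, 1995 inclusive is 163 days; tolling adds 163 days: October 2, 1995 + 163 days = March 13, 1996.
From May 28, 1995 through July 2, 1995 inclusive is 36 days; tolling adds 36 days: March 13, 1996 + 36 days = April 18, 1996.
Tolling adds 21 days: April 18, 1996 + 21 days = May 9, 1996.
May 9, 1996 is a Thursday and not a state holiday, so no extension applies.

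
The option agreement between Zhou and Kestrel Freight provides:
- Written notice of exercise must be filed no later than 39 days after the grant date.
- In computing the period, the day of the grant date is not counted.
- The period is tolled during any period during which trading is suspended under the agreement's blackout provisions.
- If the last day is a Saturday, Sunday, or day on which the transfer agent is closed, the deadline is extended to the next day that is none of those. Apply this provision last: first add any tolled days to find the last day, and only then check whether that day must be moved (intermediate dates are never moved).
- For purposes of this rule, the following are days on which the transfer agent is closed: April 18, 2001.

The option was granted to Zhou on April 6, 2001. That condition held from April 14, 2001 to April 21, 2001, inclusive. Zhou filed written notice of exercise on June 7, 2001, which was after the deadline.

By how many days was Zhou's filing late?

39 days after April 6, 2001 is May 15, 2001.
From April 14, 2001 through April 21, 2001 inclusive is 8 days; tolling adds 8 days: May 15, 2001 + 8 days = May 23, 2001.
May 23, 2001 is a Wednesday and not a day on which the transfer agent is closed, so no extension applies.
The deadline is May 23, 2001; from May 23, 2001 to June 7, 2001 is 15 days.

15 days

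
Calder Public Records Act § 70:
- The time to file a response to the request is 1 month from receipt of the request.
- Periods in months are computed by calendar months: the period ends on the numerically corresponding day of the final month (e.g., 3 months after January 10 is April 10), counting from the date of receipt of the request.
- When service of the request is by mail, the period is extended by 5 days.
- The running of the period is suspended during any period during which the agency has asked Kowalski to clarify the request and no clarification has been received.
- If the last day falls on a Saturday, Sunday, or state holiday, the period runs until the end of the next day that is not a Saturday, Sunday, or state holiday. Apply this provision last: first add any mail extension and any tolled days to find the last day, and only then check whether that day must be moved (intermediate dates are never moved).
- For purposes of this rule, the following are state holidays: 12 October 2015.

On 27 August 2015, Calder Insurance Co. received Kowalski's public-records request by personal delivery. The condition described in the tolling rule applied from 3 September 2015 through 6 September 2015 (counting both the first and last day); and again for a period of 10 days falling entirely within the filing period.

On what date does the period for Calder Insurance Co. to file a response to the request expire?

October 13, 2015

1 month after 27 August 2015 is September 27, 2015.
Service was not by mail, so no mail extension applies.
From September 3, 2015 through September 6, 2015 inclusive is 4 days; tolling adds 4 days: September 27, 2015 + 4 days = October 1, 2015.
Tolling adds 10 days: October 1, 2015 + 10 days = October 11, 2015.
October 11, 2015 is Sunday; October 12, 2015 is a listed holiday. The next qualifying day is October 13, 2015.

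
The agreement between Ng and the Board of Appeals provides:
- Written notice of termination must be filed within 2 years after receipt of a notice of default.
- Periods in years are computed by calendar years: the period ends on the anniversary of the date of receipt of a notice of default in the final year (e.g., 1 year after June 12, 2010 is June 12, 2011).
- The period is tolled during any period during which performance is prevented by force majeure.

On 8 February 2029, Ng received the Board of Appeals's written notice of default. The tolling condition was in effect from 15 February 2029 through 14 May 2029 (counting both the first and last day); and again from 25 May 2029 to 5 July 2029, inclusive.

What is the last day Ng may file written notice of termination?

2 years after 8 February 2029 is February 8, 2031.
From February 15, 2029 through May 14, 2029 inclusive is 89 days; tolling adds 89 days: February 8, 2031 + 89 days = May 8, 2031.
From May 25, 2029 through July 5, 2029 inclusive is 42 days; tolling adds 42 days: May 8, 2031 + 42 days = June 19, 2031.

June 19, 2031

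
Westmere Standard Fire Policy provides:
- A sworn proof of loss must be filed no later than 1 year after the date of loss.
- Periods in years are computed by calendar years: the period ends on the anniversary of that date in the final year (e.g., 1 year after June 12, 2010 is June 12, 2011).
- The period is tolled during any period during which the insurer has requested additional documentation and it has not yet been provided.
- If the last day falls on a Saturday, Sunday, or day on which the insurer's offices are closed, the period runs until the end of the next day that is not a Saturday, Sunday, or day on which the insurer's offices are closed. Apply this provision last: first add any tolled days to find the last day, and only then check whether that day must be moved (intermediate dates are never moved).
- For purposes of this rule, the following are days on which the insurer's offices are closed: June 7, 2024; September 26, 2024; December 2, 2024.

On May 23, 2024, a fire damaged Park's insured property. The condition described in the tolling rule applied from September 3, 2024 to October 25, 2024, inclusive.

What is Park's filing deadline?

July 15, 2025

1 year after May 23, 2024 is May 23, 2025.
From September 3, 2024 through October 25, 2024 inclusive is 53 days; tolling adds 53 days: May 23, 2025 + 53 days = July 15, 2025.
July 15, 2025 is a Tuesday and not a day on which the insurer's offices are closed, so no extension applies.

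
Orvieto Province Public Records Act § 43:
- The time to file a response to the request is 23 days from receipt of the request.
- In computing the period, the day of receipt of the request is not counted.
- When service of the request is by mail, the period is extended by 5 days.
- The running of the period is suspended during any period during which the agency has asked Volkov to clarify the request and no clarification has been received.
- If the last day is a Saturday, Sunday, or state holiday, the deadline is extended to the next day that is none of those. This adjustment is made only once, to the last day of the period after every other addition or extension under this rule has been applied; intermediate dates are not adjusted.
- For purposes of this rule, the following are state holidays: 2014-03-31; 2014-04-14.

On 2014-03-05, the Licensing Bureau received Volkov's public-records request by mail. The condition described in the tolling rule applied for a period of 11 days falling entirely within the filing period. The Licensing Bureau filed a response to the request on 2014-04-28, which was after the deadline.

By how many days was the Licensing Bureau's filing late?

13 days

23 days after 2014-03-05 is March 28, 2014.
Service was by mail, adding 5 days: March 28, 2014 + 5 days = April 2, 2014.
Tolling adds 11 days: April 2, 2014 + 11 days = April 13, 2014.
April 13, 2014 is Sunday; April 14, 2014 is a listed holiday. The next qualifying day is April 15, 2014.
The deadline is April 15, 2014; from April 15, 2014 to April 28, 2014 is 13 days.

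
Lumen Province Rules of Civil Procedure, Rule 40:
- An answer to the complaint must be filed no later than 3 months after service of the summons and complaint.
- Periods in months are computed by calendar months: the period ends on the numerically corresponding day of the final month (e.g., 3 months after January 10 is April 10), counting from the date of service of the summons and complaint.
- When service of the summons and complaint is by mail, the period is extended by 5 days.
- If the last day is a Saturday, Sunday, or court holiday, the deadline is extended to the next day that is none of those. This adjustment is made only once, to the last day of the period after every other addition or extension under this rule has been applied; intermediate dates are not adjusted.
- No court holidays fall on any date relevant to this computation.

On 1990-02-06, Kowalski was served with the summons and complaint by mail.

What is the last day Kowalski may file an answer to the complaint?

3 months after 1990-02-06 is May 6, 1990.
Service was by mail, adding 5 days: May 6, 1990 + 5 days = May 11, 1990.
May 11, 1990 is a Friday and not a court holiday, so no extension applies.

May 11, 1990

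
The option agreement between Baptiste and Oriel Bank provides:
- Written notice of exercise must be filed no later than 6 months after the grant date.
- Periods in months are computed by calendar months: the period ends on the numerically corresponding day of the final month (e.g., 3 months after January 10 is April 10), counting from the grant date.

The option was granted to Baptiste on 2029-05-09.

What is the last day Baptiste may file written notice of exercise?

6 months after 2029-05-09 is November 9, 2029.

November 9, 2029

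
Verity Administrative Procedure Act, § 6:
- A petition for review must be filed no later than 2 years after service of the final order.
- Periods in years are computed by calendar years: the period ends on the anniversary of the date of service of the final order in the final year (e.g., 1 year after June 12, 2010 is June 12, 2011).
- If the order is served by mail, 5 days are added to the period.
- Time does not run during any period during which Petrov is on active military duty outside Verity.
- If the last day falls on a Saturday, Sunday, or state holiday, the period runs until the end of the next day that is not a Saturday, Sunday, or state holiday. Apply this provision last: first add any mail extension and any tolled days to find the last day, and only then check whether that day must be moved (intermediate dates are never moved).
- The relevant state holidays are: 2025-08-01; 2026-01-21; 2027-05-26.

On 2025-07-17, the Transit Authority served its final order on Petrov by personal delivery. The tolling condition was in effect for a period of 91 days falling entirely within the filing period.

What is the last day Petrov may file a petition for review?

October 18, 2027

2 years after 2025-07-17 is July 17, 2027.
Service was not by mail, so no mail extension applies.
Tolling adds 91 days: July 17, 2027 + 91 days = October 16, 2027.
October 16, 2027 is Saturday; October 17, 2027 is Sunday. The next qualifying day is October 18, 2027.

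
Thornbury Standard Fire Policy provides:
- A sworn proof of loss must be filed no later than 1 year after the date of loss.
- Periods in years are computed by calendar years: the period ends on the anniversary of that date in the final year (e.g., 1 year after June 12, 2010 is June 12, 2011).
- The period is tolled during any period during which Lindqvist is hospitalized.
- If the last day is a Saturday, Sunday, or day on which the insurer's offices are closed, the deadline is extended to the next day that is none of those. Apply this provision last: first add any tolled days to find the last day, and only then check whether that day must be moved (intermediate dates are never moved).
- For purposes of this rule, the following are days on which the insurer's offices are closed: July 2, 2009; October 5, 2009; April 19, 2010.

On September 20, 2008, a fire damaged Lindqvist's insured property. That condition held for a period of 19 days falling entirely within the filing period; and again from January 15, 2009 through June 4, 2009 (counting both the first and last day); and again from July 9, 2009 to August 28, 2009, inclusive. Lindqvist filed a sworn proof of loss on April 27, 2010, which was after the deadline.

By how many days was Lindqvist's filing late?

1 year after September 20, 2008 is September 20, 2009.
Tolling adds 19 days: September 20, 2009 + 19 days = October 9, 2009.
From January 15, 2009 through June 4, 2009 inclusive is 141 days; tolling adds 141 days: October 9, 2009 + 141 days = February 27, 2010.
From July 9, 2009 through August 28, 2009 inclusive is 51 days; tolling adds 51 days: February 27, 2010 + 51 days = April 19, 2010.
April 19, 2010 is a listed holiday. The next qualifying day is April 20, 2010.
The deadline is April 20, 2010; from April 20, 2010 to April 27, 2010 is 7 days.

7 days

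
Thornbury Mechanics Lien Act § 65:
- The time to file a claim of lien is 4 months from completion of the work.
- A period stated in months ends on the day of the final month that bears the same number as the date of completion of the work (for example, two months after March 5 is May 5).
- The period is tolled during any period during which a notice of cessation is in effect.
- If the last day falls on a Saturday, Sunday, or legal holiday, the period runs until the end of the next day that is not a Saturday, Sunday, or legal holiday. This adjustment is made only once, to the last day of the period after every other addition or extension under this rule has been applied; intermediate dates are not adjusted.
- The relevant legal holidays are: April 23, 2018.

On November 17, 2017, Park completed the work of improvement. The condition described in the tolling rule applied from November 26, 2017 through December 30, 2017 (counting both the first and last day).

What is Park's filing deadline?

4 months after November 17, 2017 is March 17, 2018.
From November 26, 2017 through December 30, 2017 inclusive is 35 days; tolling adds 35 days: March 17, 2018 + 35 days = April 21, 2018.
April 21, 2018 is Saturday; April 22, 2018 is Sunday; April 23, 2018 is a listed holiday. The next qualifying day is April 24, 2018.

April 24, 2018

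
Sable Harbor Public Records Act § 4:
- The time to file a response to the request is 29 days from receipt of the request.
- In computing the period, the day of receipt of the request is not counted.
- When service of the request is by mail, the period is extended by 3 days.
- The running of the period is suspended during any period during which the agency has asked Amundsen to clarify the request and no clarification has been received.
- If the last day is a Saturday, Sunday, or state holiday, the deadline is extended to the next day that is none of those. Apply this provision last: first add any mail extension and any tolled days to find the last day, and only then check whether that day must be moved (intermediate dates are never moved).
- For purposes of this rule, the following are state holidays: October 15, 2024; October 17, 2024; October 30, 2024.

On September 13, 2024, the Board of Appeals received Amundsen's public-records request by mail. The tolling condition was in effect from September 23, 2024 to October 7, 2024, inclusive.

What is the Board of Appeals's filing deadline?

October 31, 2024

29 days after September 13, 2024 is October 12, 2024.
Service was by mail, adding 3 days: October 12, 2024 + 3 days = October 15, 2024.
From September 23, 2024 through October 7, 2024 inclusive is 15 days; tolling adds 15 days: October 15, 2024 + 15 days = October 30, 2024.
October 30, 2024 is a listed holiday. The next qualifying day is October 31, 2024.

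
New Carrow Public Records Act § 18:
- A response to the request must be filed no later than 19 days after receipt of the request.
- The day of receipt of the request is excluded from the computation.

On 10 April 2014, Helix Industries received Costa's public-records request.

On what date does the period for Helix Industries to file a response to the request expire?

April 29, 2014

19 days after 10 April 2014 is April 29, 2014.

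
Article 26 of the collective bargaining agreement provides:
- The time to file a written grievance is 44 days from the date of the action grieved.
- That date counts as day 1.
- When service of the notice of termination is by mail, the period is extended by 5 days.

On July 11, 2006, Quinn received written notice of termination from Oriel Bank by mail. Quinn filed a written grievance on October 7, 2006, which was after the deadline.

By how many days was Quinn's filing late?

Counting July 11, 2006 as day 1, day 44 is August 23, 2006.
Service was by mail, adding 5 days: August 23, 2006 + 5 days = August 28, 2006.
The deadline is August 28, 2006; from August 28, 2006 to October 7, 2006 is 40 days.

40 days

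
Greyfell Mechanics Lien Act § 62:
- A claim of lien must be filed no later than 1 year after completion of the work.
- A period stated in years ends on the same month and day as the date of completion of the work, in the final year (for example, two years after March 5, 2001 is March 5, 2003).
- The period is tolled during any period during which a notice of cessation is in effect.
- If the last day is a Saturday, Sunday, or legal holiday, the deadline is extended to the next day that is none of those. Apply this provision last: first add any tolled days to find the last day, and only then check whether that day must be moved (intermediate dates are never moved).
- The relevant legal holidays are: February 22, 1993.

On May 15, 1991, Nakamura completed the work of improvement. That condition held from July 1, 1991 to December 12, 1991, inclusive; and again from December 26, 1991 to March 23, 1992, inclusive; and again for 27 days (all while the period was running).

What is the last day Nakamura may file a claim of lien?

February 23, 1993

1 year after May 15, 1991 is May 15, 1992.
From July 1, 1991 through December 12, 1991 inclusive is 165 days; tolling adds 165 days: May 15, 1992 + 165 days = October 27, 1992.
From December 26, 1991 through March 23, 1992 inclusive is 89 days; tolling adds 89 days: October 27, 1992 + 89 days = January 24, 1993.
Tolling adds 27 days: January 24, 1993 + 27 days = February 20, 1993.
February 20, 1993 is Saturday; February 21, 1993 is Sunday; February 22, 1993 is a listed holiday. The next qualifying day is February 23, 1993.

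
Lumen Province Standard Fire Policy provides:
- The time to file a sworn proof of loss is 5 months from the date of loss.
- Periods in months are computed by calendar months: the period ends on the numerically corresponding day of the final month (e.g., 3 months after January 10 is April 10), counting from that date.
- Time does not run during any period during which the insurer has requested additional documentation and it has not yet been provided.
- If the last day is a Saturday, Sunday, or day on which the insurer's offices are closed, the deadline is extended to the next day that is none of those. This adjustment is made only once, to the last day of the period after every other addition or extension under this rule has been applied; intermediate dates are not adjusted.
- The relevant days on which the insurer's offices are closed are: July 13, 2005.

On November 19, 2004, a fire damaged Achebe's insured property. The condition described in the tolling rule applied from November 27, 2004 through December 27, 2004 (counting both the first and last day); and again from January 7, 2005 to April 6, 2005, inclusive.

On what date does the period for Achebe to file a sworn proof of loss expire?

August 18, 2005

5 months after November 19, 2004 is April 19, 2005.
From November 27, 2004 through December 27, 2004 inclusive is 31 days; tolling adds 31 days: April 19, 2005 + 31 days = May 20, 2005.
From January 7, 2005 through April 6, 2005 inclusive is 90 days; tolling adds 90 days: May 20, 2005 + 90 days = August 18, 2005.
August 18, 2005 is a Thursday and not a day on which the insurer's offices are closed, so no extension applies.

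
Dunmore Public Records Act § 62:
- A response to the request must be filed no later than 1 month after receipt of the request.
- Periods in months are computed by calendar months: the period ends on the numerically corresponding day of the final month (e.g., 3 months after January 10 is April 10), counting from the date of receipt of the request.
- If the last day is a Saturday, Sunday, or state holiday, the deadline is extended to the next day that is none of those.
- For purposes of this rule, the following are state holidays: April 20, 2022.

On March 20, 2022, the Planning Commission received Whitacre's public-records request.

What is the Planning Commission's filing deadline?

1 month after March 20, 2022 is April 20, 2022.
April 20, 2022 is a listed holiday. The next qualifying day is April 21, 2022.

April 21, 2022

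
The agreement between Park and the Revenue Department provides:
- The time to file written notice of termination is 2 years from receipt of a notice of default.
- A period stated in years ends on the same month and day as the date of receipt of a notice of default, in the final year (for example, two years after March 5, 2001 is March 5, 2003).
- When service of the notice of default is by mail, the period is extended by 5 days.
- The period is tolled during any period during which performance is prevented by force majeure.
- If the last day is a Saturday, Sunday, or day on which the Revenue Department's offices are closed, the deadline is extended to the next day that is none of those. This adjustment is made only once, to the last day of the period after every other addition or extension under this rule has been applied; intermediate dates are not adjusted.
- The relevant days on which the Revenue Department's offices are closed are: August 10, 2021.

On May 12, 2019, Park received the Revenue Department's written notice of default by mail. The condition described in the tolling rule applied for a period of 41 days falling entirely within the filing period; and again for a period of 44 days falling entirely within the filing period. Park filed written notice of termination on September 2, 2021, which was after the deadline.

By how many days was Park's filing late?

2 years after May 12, 2019 is May 12, 2021.
Service was by mail, adding 5 days: May 12, 2021 + 5 days = May 17, 2021.
Tolling adds 41 days: May 17, 2021 + 41 days = June 27, 2021.
Tolling adds 44 days: June 27, 2021 + 44 days = August 10, 2021.
August 10, 2021 is a listed holiday. The next qualifying day is August 11, 2021.
The deadline is August 11, 2021; from August 11, 2021 to September 2, 2021 is 22 days.

22 days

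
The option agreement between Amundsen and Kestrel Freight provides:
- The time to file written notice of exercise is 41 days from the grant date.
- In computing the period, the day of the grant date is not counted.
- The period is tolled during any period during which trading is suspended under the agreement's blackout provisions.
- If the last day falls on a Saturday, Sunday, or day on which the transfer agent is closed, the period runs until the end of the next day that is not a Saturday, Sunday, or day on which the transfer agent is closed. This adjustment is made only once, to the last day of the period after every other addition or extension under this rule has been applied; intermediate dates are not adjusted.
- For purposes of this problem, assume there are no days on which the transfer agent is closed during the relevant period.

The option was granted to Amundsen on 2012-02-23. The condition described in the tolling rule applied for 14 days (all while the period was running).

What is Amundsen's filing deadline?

41 days after 2012-02-23 is April 4, 2012.
Tolling adds 14 days: April 4, 2012 + 14 days = April 18, 2012.
April 18, 2012 is a Wednesday and not a day on which the transfer agent is closed, so no extension applies.

April 18, 2012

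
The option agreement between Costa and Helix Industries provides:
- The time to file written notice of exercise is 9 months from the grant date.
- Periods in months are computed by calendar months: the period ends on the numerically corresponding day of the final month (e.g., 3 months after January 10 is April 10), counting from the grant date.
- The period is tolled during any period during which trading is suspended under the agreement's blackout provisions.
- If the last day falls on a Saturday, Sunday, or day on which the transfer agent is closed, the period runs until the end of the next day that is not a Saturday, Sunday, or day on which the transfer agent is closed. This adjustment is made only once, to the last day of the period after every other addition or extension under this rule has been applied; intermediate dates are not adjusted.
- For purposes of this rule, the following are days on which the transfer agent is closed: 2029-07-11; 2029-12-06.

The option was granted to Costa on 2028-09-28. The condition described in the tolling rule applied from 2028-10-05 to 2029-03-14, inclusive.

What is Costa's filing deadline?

9 months after 2028-09-28 is June 28, 2029.
From October 5, 2028 through March 14, 2029 inclusive is 161 days; tolling adds 161 days: June 28, 2029 + 161 days = December 6, 2029.
December 6, 2029 is a listed holiday. The next qualifying day is December 7, 2029.

December 7, 2029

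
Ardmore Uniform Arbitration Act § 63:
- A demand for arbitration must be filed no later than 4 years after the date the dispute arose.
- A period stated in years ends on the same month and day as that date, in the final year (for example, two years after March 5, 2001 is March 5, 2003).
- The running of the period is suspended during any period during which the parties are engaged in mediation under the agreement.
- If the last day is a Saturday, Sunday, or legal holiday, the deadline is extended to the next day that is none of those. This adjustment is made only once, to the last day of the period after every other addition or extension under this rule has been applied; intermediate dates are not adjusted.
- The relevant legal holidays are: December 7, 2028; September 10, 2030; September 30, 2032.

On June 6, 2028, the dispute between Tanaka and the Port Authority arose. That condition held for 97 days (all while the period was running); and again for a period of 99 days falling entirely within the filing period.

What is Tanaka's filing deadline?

December 20, 2032

4 years after June 6, 2028 is June 6, 2032.
Tolling adds 97 days: June 6, 2032 + 97 days = September 11, 2032.
Tolling adds 99 days: September 11, 2032 + 99 days = December 19, 2032.
December 19, 2032 is Sunday. The next qualifying day is December 20, 2032.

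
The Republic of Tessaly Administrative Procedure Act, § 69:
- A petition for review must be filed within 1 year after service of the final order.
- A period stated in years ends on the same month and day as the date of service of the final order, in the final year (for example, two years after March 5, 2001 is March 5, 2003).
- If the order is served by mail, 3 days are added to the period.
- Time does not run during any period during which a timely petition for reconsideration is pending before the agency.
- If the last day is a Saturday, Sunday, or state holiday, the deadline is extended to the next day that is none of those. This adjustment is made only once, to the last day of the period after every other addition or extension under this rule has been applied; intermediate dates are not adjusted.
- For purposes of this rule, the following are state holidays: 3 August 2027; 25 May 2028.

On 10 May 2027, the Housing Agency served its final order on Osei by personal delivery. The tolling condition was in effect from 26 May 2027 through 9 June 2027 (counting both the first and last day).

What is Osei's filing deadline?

1 year after 10 May 2027 is May 10, 2028.
Service was not by mail, so no mail extension applies.
From May 26, 2027 through June 9, 2027 inclusive is 15 days; tolling adds 15 days: May 10, 2028 + 15 days = May 25, 2028.
May 25, 2028 is a listed holiday. The next qualifying day is May 26, 2028.

May 26, 2028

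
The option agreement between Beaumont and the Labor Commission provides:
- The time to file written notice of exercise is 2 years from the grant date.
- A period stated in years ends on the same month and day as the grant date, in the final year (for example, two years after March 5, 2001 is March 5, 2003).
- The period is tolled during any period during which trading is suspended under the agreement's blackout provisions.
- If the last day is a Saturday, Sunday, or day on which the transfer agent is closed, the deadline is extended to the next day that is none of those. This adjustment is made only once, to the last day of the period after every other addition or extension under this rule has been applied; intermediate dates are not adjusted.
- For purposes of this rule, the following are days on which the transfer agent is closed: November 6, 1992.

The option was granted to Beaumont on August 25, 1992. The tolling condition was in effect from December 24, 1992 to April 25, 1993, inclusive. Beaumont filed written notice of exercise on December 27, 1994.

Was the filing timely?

2 years after August 25, 1992 is August 25, 1994.
From December 24, 1992 through April 25, 1993 inclusive is 123 days; tolling adds 123 days: August 25, 1994 + 123 days = December 26, 1994.
December 26, 1994 is a Monday and not a day on which the transfer agent is closed, so no extension applies.
The deadline is December 26, 1994; the filing on December 27, 1994 is after that date.

No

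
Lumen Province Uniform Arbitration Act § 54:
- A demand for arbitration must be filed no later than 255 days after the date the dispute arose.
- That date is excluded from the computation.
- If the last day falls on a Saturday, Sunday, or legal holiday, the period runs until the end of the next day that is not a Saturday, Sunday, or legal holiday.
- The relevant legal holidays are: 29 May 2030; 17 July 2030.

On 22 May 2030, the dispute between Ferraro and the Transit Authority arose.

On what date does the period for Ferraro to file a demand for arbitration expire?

February 3, 2031

255 days after 22 May 2030 is February 1, 2031.
February 1, 2031 is Saturday; February 2, 2031 is Sunday. The next qualifying day is February 3, 2031.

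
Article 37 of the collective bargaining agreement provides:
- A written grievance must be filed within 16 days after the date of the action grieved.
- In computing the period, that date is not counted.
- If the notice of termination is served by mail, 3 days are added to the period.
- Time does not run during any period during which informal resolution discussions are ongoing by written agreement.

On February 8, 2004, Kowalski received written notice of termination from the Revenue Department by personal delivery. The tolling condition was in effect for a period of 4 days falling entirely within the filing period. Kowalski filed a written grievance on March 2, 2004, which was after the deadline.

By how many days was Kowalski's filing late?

3 days

16 days after February 8, 2004 is February 24, 2004.
Service was not by mail, so no mail extension applies.
Tolling adds 4 days: February 24, 2004 + 4 days = February 28, 2004.
The deadline is February 28, 2004; from February 28, 2004 to March 2, 2004 is 3 days.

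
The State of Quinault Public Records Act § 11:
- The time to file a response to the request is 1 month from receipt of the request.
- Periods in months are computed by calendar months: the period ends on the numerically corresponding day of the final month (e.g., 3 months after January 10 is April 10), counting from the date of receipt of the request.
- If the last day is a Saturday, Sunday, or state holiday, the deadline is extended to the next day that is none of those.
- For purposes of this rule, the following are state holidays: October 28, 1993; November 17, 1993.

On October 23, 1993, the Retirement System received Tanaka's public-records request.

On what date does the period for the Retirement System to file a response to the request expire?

1 month after October 23, 1993 is November 23, 1993.
November 23, 1993 is a Tuesday and not a state holiday, so no extension applies.

November 23, 1993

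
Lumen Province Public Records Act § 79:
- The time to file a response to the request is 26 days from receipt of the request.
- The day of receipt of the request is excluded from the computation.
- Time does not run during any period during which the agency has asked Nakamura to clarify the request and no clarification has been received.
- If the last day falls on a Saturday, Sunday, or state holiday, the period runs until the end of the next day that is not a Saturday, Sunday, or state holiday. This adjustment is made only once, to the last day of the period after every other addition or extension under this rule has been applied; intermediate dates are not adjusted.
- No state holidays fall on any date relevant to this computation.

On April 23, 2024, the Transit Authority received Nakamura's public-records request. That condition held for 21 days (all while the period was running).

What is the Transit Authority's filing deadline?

June 10, 2024

26 days after April 23, 2024 is May 19, 2024.
Tolling adds 21 days: May 19, 2024 + 21 days = June 9, 2024.
June 9, 2024 is Sunday. The next qualifying day is June 10, 2024.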